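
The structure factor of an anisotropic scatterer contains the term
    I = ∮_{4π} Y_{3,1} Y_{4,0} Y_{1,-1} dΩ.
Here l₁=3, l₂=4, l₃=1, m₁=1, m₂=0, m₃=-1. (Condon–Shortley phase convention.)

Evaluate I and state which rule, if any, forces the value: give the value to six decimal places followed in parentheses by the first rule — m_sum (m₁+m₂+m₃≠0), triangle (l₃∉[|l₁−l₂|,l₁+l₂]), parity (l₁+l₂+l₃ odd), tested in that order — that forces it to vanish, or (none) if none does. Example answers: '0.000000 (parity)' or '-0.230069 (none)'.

0.150786 (none)

Rules hold: Σm=0, L=8 even, 1≤1≤7.
N = 7·9·3 = 189
Δ = 6!·0!·2!/9! = 1/252
Racah Σ t=3..3: t=3:−1/36 = -1/36
⇒ 3j(3 4 1; 0 0 0)² = 4/63, sgn +1
Racah Σ t=2..2: t=2:+1/96 = 1/96
⇒ 3j(3 4 1; 1 0 -1)² = 1/42, sgn +1
4πI² = N·(3j₀)²·(3jₘ)² = 2/7
I = +1·√(0.285714/4π) = 0.15078601
No selection rule forces the value: the integral is nonzero (none).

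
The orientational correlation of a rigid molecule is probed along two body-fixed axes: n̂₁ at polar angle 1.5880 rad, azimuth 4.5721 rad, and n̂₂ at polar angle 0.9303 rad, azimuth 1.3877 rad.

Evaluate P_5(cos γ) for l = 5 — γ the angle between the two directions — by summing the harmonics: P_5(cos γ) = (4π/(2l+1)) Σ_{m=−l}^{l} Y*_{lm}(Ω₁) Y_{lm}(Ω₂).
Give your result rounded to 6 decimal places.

Summing Y*_{l m}(θ₁,φ₁)·Y_{l m}(θ₂,φ₂) over m ∈ [−5, 5]; prefactor 4π/(2·5+1) = 1.142397:
  term(m=-5) = -0.069705-0.015152i   from Y*(Ω₁)=-0.299293-0.354293i, Y(Ω₂)=+0.121945-0.093730i
  term(m=-4) = -0.009014-0.001559i   from Y*(Ω₁)=-0.021364+0.013429i, Y(Ω₂)=+0.269550+0.242385i
  term(m=-3) = +0.135038+0.017438i   from Y*(Ω₁)=-0.140897-0.314774i, Y(Ω₂)=-0.206125+0.336735i
  term(m=-2) = +0.001348+0.000116i   from Y*(Ω₁)=-0.027982+0.008064i, Y(Ω₂)=-0.043378-0.016635i
  term(m=-1) = +0.108123+0.004631i   from Y*(Ω₁)=-0.044593-0.315775i, Y(Ω₂)=-0.061787+0.333679i
  term(m=+0) = +0.004136+0.000000i   from Y*(Ω₁)=-0.030136-0.000000i, Y(Ω₂)=-0.137238+0.000000i
  term(m=+1) = +0.108123-0.004631i   from Y*(Ω₁)=+0.044593-0.315775i, Y(Ω₂)=+0.061787+0.333679i
  term(m=+2) = +0.001348-0.000116i   from Y*(Ω₁)=-0.027982-0.008064i, Y(Ω₂)=-0.043378+0.016635i
  term(m=+3) = +0.135038-0.017438i   from Y*(Ω₁)=+0.140897-0.314774i, Y(Ω₂)=+0.206125+0.336735i
  term(m=+4) = -0.009014+0.001559i   from Y*(Ω₁)=-0.021364-0.013429i, Y(Ω₂)=+0.269550-0.242385i
  term(m=+5) = -0.069705+0.015152i   from Y*(Ω₁)=+0.299293-0.354293i, Y(Ω₂)=-0.121945-0.093730i
Accumulated sum +0.335715+0.000000i; after 4π/(2l+1) scaling, +0.383520+0.000000i ⇒ P_5 = 0.383520

0.383520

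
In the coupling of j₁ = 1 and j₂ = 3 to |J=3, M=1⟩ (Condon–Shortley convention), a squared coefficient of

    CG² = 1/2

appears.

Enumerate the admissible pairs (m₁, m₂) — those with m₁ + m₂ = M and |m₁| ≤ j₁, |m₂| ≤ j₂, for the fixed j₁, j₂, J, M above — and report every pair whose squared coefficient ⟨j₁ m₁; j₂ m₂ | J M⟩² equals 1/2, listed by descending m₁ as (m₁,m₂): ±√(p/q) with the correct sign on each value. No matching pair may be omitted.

Admissible pairs with m₁+m₂ = M = 1: (-1,2), (0,1), (1,0)
  (m₁,m₂)=(1,0): CG² = 1/2, CG = +√(1/2)   ← matches the target
  (m₁,m₂)=(0,1): CG² = 1/12, CG = −√(1/12)
  (m₁,m₂)=(-1,2): CG² = 5/12, CG = −√(5/12)
Pairs with CG² = 1/2: (1,0): +√(1/2)

(1,0): +√(1/2)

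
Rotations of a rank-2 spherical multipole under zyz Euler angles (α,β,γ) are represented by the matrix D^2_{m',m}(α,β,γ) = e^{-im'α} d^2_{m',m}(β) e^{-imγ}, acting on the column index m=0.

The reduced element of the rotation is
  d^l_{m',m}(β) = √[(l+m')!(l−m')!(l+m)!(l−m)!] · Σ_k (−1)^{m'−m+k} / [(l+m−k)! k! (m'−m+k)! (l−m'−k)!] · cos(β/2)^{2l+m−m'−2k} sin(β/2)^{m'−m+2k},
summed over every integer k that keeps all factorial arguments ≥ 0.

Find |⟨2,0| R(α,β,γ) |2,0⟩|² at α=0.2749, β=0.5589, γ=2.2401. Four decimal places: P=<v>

P=0.3344

D^2_{0,0}(0.2749,0.5589,2.2401) = e^{-i·0·0.2749}·d^2_{0,0}(0.5589)·e^{-i·0·2.2401}. Compute d first:
c=cos(0.558900/2)=0.961207, s=sin(0.558900/2)=0.275827; N=√[2·2·2·2]=4.000000
The bounds max(0,m−m')=0 and min(l+m,l−m')=2 give 3 terms
  k=0: (−1)^0·4.0000/(4)·0.9612^4·0.2758^0 = +0.853627
  k=1: (−1)^1·4.0000/(1)·0.9612^2·0.2758^2 = -0.281169
  k=2: (−1)^2·4.0000/(4)·0.9612^0·0.2758^4 = +0.005788
d^2_{0,0}(0.5589) = +0.853627 -0.281169 +0.005788 = +0.578246
|D^2_{0,0}|² = |d^2_{0,0}(β)|² = (+0.578246)² = 0.334369 (the z-rotation phases have unit modulus)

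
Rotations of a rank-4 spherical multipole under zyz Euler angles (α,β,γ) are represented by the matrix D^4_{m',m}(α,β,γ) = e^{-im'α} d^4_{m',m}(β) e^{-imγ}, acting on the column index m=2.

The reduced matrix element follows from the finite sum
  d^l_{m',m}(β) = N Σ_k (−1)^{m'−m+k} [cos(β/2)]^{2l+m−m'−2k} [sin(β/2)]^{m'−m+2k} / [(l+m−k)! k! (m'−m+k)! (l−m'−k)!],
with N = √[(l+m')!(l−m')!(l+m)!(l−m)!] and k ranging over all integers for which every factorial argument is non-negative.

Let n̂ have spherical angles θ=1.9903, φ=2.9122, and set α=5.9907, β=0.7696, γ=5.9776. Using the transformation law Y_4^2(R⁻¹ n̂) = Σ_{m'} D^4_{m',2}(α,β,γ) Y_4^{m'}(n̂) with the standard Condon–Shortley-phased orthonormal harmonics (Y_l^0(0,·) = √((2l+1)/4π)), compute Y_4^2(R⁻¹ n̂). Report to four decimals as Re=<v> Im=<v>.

Re=0.1435 Im=0.1881

Need the full column D^4_{m',2} for m'=−4..4 at α=5.9907, β=0.7696, γ=5.9776.
cos(β/2)=0.926874, sin(β/2)=0.375374
d^4_{-4,2}: single k=6 term ⇒ +0.012718;  D = +0.010783-0.006742i
d^4_{-3,2}: k∈[5..6] ⇒ +0.066614 -0.003642 = +0.062972;  D = +0.060753-0.016571i
d^4_{-2,2}: k∈[4..6] ⇒ +0.219801 -0.028841 +0.000394 = +0.191354;  D = +0.191288+0.005013i
d^4_{-1,2}: k∈[3..5] ⇒ +0.511693 -0.125889 +0.004130 = +0.389933;  D = +0.370299+0.122173i
d^4_{0,2}: k∈[2..4] ⇒ +0.847563 -0.370704 +0.022801 = +0.499659;  D = +0.409209+0.286718i
d^4_{1,2}: k∈[1..3] ⇒ +0.935930 -0.767539 +0.083926 = +0.252317;  D = +0.156119+0.198219i
d^4_{2,2}: k∈[0..2] ⇒ +0.544708 -1.072092 +0.219801 = -0.307583;  D = -0.112561-0.286247i
d^4_{3,2}: k∈[0..1] ⇒ -0.825413 +0.406143 = -0.419270;  D = -0.034413-0.417855i
d^4_{4,2}: single k=0 term ⇒ +0.472748;  D = -0.098695+0.462331i
Y_4^{m'}(θ=1.9903,φ=2.9122) and Σ D·Y over m':
  (+0.0108-0.0067i)·(+0.1871+0.2445i)  (+0.0608-0.0166i)·(+0.3000+0.2467i)  (+0.1913+0.0050i)·(+0.0404+0.0199i)  (+0.3703+0.1222i)·(-0.3151-0.0736i)  (+0.4092+0.2867i)·(-0.1072+0.0000i)  (+0.1561+0.1982i)·(+0.3151-0.0736i)  (-0.1126-0.2862i)·(+0.0404-0.0199i)  (-0.0344-0.4179i)·(-0.3000+0.2467i)  (-0.0987+0.4623i)·(+0.1871-0.2445i)
Y_4^2(R⁻¹ n̂) = +0.143516+0.188078i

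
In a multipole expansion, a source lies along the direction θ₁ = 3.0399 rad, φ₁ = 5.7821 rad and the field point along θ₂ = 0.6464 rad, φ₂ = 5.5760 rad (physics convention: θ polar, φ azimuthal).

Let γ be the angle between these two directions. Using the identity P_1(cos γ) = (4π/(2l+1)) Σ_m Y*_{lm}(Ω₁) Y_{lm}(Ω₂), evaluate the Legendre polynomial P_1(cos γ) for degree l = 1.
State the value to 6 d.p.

-0.734282

Expand P_1 via completeness: Σ_{m} conj(Y_{1,m}) at Ω₁ times Y_{1,m} at Ω₂ —
  term(m=-1) = 0.00714 + 0.00149j   from Y*(Ω₁)=0.03076 - 0.01685j, Y(Ω₂)=0.15819 + 0.13520j
  term(m=+0) = -0.18959 + 0.00000j   from Y*(Ω₁)=-0.48608 + 0.00000j, Y(Ω₂)=0.39003 + 0.00000j
  term(m=+1) = 0.00714 - 0.00149j   from Y*(Ω₁)=-0.03076 - 0.01685j, Y(Ω₂)=-0.15819 + 0.13520j
Total Σ_m = -0.17530 + 0.00000j. Multiply by 4.188790: -0.73428 + 0.00000j. P_1(cos γ) = -0.734282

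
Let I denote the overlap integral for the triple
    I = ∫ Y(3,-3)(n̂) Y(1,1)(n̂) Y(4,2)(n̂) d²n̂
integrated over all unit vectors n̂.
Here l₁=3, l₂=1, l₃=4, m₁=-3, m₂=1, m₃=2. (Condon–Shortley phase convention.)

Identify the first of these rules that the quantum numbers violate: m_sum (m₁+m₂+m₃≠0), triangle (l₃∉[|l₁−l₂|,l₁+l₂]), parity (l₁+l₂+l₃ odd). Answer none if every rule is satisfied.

m₁+m₂+m₃ = -3 + 1 + 2 = 0  ✓
triangle: |3−1|=2 ≤ l₃=4 ≤ 3+1=4  ✓
parity: l₁+l₂+l₃ = 8 is even  ✓

none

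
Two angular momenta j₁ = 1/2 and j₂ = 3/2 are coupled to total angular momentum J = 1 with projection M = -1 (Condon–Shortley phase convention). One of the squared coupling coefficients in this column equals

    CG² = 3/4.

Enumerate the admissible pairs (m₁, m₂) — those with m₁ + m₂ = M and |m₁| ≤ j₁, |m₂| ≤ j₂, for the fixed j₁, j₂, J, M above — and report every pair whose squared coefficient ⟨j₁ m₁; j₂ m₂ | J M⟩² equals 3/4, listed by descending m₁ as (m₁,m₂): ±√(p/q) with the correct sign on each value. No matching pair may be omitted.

Admissible pairs with m₁+m₂ = M = -1: (-1/2,-1/2), (1/2,-3/2)
  (m₁,m₂)=(1/2,-3/2): CG² = 3/4, CG = +√(3/4)   ← matches the target
  (m₁,m₂)=(-1/2,-1/2): CG² = 1/4, CG = −√(1/4)
Pairs with CG² = 3/4: (1/2,-3/2): +√(3/4)

(1/2,-3/2): +√(3/4)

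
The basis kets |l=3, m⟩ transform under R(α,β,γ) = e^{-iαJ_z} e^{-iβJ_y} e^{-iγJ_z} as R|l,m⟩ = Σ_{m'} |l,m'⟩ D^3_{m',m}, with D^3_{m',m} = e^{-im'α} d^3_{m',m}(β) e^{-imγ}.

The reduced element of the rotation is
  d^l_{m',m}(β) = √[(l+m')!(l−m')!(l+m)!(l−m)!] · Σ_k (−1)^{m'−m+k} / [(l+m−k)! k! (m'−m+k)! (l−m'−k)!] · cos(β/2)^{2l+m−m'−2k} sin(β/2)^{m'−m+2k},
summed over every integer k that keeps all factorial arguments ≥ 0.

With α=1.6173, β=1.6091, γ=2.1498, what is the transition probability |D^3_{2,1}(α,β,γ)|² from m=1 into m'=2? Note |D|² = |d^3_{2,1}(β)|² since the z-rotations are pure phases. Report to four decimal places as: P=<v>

Split into d^3_{2,1}(β=1.6091) × two z-phases.
Half-angle: c=0.693436, s=0.720519. N=√(120·1·24·2)=75.894664
k: max(0,(1)−(2))=0 … min(3+(1),3−(2))=1
  k=0: (−1)^1·75.8947/(24)·0.6934^5·0.7205^1 = -0.365322
  k=1: (−1)^2·75.8947/(12)·0.6934^3·0.7205^3 = +0.788831
d^3_{2,1}(1.6091) = -0.365322 +0.788831 = +0.423509
|D^3_{2,1}|² = |d^3_{2,1}(β)|² = (+0.423509)² = 0.179360 (the z-rotation phases have unit modulus)

P=0.1794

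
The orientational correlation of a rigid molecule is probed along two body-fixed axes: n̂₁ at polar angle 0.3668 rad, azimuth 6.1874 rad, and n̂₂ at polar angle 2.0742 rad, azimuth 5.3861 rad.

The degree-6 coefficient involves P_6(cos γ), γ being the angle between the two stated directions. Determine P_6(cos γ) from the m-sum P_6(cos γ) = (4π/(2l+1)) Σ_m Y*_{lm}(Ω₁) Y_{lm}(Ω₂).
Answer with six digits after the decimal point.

Term-by-term m-sum for l=6 (normalisation 4π/13 = 0.966644):
  m=-6: (0.00086 - 0.00056j) × (0.13553 - 0.17103j) = 0.00002 - 0.00022j  (running Σ = 0.00002 - 0.00022j)
  m=-5: (0.00822 - 0.00427j) × (0.09368 + 0.40563j) = 0.00250 + 0.00294j  (running Σ = 0.00252 + 0.00271j)
  m=-4: (0.04700 - 0.01894j) × (-0.29549 - 0.14156j) = -0.01657 - 0.00106j  (running Σ = -0.01404 + 0.00166j)
  m=-3: (0.17712 - 0.05235j) × (-0.08368 + 0.04046j) = -0.01270 + 0.01155j  (running Σ = -0.02675 + 0.01320j)
  m=-2: (0.42654 - 0.08273j) × (0.07760 - 0.34159j) = 0.00484 - 0.15212j  (running Σ = -0.02191 - 0.13892j)
  m=-1: (0.53758 - 0.05165j) × (0.02111 + 0.02644j) = 0.01271 + 0.01312j  (running Σ = -0.00919 - 0.12579j)
  m=0: (0.00979 + 0.00000j) × (0.33610 + 0.00000j) = 0.00329 + 0.00000j  (running Σ = -0.00590 - 0.12579j)
  m=1: (-0.53758 - 0.05165j) × (-0.02111 + 0.02644j) = 0.01271 - 0.01312j  (running Σ = 0.00681 - 0.13892j)
  m=2: (0.42654 + 0.08273j) × (0.07760 + 0.34159j) = 0.00484 + 0.15212j  (running Σ = 0.01165 + 0.01320j)
  m=3: (-0.17712 - 0.05235j) × (0.08368 + 0.04046j) = -0.01270 - 0.01155j  (running Σ = -0.00106 + 0.00166j)
  m=4: (0.04700 + 0.01894j) × (-0.29549 + 0.14156j) = -0.01657 + 0.00106j  (running Σ = -0.01762 + 0.00271j)
  m=5: (-0.00822 - 0.00427j) × (-0.09368 + 0.40563j) = 0.00250 - 0.00294j  (running Σ = -0.01512 - 0.00022j)
  m=6: (0.00086 + 0.00056j) × (0.13553 + 0.17103j) = 0.00002 + 0.00022j  (running Σ = -0.01510 - 0.00000j)
Σ over m = -0.01510 - 0.00000j; ×(4π/13) → -0.01460 - 0.00000j. Real part: -0.014596

-0.014596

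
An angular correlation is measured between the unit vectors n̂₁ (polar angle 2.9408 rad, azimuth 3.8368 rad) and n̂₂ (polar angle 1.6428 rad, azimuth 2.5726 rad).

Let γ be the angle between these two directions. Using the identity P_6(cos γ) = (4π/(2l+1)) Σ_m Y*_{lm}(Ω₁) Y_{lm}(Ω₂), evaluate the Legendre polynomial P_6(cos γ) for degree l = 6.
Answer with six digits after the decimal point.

-0.206322

Expand P_6 via completeness: Σ_{m} conj(Y_{6,m}) at Ω₁ times Y_{6,m} at Ω₂ —
  m=-6: Y*=-0.000016-0.000026i  Y=-0.458090-0.127946i  product +0.000004+0.000014i
  m=-5: Y*=-0.000489-0.000170i  Y=-0.113649+0.034736i  product +0.000061+0.000002i
  m=-4: Y*=-0.005051+0.001906i  Y=+0.215836-0.253576i  product -0.000607+0.001692i
  m=-3: Y*=-0.018857+0.033333i  Y=+0.018579-0.135582i  product +0.004169+0.003176i
  m=-2: Y*=+0.032873+0.180258i  Y=+0.123357+0.266991i  product -0.044072+0.031013i
  m=-1: Y*=+0.409326+0.341430i  Y=+0.120674+0.077177i  product +0.023044+0.072792i
  m=+0: Y*=+0.629383-0.000000i  Y=-0.283835+0.000000i  product -0.178641+0.000000i
  m=+1: Y*=-0.409326+0.341430i  Y=-0.120674+0.077177i  product +0.023044-0.072792i
  m=+2: Y*=+0.032873-0.180258i  Y=+0.123357-0.266991i  product -0.044072-0.031013i
  m=+3: Y*=+0.018857+0.033333i  Y=-0.018579-0.135582i  product +0.004169-0.003176i
  m=+4: Y*=-0.005051-0.001906i  Y=+0.215836+0.253576i  product -0.000607-0.001692i
  m=+5: Y*=+0.000489-0.000170i  Y=+0.113649+0.034736i  product +0.000061-0.000002i
  m=+6: Y*=-0.000016+0.000026i  Y=-0.458090+0.127946i  product +0.000004-0.000014i
Σ over m = -0.213442-0.000000i; ×(4π/13) → -0.206322-0.000000i. Real part: -0.206322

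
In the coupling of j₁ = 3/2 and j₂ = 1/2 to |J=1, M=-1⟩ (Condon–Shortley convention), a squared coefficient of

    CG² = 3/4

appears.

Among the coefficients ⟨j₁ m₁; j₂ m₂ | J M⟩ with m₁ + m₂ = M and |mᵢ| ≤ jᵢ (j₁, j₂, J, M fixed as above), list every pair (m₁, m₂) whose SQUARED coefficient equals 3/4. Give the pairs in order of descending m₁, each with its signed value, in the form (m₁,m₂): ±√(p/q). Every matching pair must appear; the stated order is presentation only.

Admissible pairs with m₁+m₂ = M = -1: (-3/2,1/2), (-1/2,-1/2)
  (m₁,m₂)=(-1/2,-1/2): CG² = 1/4, CG = +√(1/4)
  (m₁,m₂)=(-3/2,1/2): CG² = 3/4, CG = −√(3/4)   ← matches the target
Pairs with CG² = 3/4: (-3/2,1/2): −√(3/4)

(-3/2,1/2): −√(3/4)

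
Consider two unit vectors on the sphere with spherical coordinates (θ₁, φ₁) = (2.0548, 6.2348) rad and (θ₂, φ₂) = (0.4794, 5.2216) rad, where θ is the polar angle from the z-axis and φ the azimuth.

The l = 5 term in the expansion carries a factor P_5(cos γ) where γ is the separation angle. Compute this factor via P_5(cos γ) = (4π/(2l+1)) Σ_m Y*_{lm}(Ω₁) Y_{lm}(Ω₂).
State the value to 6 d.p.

Expand P_5 via completeness: Σ_{m} conj(Y_{5,m}) at Ω₁ times Y_{5,m} at Ω₂ —
  m=-5: (0.244830, -0.060414) × (0.005435, -0.008022) = (0.000846, -0.002292)  (running Σ = (0.000846, -0.002292))
  m=-4: (-0.411396, 0.080631) × (-0.026487, -0.052657) = (0.015142, 0.019527)  (running Σ = (0.015988, 0.017235))
  m=-3: (0.225219, -0.032923) × (-0.206386, -0.008914) = (-0.046776, 0.004787)  (running Σ = (-0.030787, 0.022022))
  m=-2: (0.215494, -0.020919) × (-0.228588, 0.370857) = (-0.041501, 0.084699)  (running Σ = (-0.072289, 0.106722))
  m=-1: (-0.296421, 0.014354) × (0.215583, 0.386126) = (-0.069446, -0.111361)  (running Σ = (-0.141734, -0.004640))
  m=0: (-0.152198, -0.000000) × (-0.110244, 0.000000) = (0.016779, 0.000000)  (running Σ = (-0.124955, -0.004640))
  m=1: (0.296421, 0.014354) × (-0.215583, 0.386126) = (-0.069446, 0.111361)  (running Σ = (-0.194401, 0.106722))
  m=2: (0.215494, 0.020919) × (-0.228588, -0.370857) = (-0.041501, -0.084699)  (running Σ = (-0.235902, 0.022022))
  m=3: (-0.225219, -0.032923) × (0.206386, -0.008914) = (-0.046776, -0.004787)  (running Σ = (-0.282678, 0.017235))
  m=4: (-0.411396, -0.080631) × (-0.026487, 0.052657) = (0.015142, -0.019527)  (running Σ = (-0.267536, -0.002292))
  m=5: (-0.244830, -0.060414) × (-0.005435, -0.008022) = (0.000846, 0.002292)  (running Σ = (-0.266690, -0.000000))
Accumulated sum (-0.266690, -0.000000); after 4π/(2l+1) scaling, (-0.304665, -0.000000) ⇒ P_5 = -0.304665

-0.304665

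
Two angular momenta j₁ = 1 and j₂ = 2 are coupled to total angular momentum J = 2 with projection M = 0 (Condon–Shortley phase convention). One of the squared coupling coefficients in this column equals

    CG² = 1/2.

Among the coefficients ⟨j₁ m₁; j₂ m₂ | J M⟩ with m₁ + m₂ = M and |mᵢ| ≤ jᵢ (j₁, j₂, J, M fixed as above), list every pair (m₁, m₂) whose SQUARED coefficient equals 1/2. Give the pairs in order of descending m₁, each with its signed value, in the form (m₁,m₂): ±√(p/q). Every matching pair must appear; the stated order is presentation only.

(1,-1): +√(1/2); (-1,1): −√(1/2)

Admissible pairs with m₁+m₂ = M = 0: (-1,1), (0,0), (1,-1)
  (m₁,m₂)=(1,-1): CG² = 1/2, CG = +√(1/2)   ← matches the target
  (m₁,m₂)=(0,0): CG² = 0/1, CG = 0
  (m₁,m₂)=(-1,1): CG² = 1/2, CG = −√(1/2)   ← matches the target
Pairs with CG² = 1/2: (1,-1): +√(1/2); (-1,1): −√(1/2)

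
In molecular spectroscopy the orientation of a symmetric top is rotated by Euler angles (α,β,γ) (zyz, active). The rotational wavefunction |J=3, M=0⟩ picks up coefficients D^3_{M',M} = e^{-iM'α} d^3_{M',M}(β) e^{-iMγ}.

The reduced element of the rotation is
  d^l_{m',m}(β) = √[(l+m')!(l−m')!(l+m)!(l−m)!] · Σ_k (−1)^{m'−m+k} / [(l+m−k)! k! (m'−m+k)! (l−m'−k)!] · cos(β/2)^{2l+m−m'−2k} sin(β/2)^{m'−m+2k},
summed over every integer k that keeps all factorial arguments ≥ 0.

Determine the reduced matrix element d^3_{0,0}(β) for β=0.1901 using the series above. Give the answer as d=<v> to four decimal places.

d^3_{0,0}(β=0.1901) via the finite sum:
Half-angle: c=0.995486, s=0.094907. N=√(6·6·6·6)=36.000000
Admissible k: 0..3 (factorial args all ≥0)
  k=0: (−1)^0·36.0000/(36)·0.9955^6·0.0949^0 = +0.973221
  k=1: (−1)^1·36.0000/(4)·0.9955^4·0.0949^2 = -0.079612
  k=2: (−1)^2·36.0000/(4)·0.9955^2·0.0949^4 = +0.000724
  k=3: (−1)^3·36.0000/(36)·0.9955^0·0.0949^6 = -0.000001
d^3_{0,0}(0.1901) = +0.973221 -0.079612 +0.000724 -0.000001 = +0.894331

d=0.8943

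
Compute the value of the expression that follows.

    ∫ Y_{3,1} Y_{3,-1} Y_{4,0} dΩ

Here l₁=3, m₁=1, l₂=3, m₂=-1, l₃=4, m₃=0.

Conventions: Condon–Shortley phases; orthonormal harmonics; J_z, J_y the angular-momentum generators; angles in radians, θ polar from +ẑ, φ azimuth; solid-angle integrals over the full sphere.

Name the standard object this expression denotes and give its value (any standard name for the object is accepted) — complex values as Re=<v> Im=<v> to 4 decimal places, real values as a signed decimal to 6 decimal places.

This is a Gaunt coefficient — the integral of a triple product of spherical harmonics over the sphere.
Rules hold: Σm=0, L=10 even, 0≤4≤6.
N = 7·7·9 = 441
Δ = 2!·4!·4!/11! = 1/34650
Racah Σ t=0..2: t=0:+1/72 t=1:−1/16 t=2:+1/72 = -5/144
⇒ 3j(3 3 4; 0 0 0)² = 2/77, sgn -1
Racah Σ t=0..2: t=0:+1/32 t=1:−1/36 t=2:+1/1152 = 5/1152
⇒ 3j(3 3 4; 1 -1 0)² = 1/1386, sgn +1
4πI² = N·(3j₀)²·(3jₘ)² = 1/121
I = -1·√(0.00826446/4π) = -0.02564498

Gaunt coefficient, -0.025645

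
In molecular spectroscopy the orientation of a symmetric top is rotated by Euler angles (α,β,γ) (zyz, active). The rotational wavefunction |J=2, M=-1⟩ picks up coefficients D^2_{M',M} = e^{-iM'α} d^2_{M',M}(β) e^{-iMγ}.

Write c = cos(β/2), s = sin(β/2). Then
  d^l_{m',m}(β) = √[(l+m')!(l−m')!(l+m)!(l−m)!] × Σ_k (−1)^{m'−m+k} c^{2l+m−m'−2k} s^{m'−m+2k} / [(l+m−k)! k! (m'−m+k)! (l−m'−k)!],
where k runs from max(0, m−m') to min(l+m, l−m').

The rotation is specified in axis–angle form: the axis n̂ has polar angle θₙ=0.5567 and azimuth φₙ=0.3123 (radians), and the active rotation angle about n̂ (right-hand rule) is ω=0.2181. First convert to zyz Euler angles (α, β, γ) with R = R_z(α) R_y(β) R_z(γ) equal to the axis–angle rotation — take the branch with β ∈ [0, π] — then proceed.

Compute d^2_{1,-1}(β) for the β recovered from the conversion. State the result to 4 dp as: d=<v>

d=0.0099

Axis–angle → zyz. n̂ = (sinθₙcosφₙ, sinθₙsinφₙ, cosθₙ) = (+0.502829, +0.162346, +0.849003), ω = 0.2181.
R = I cosω + sinω [n̂]ₓ + (1−cosω) n̂n̂ᵀ gives
  R = [+0.982300, -0.181769, +0.045241; +0.185637, +0.976935, -0.105534; -0.025014, +0.112065, +0.993386]
β = atan2(√(R₁₃²+R₂₃²), R₃₃) = 0.115077; α = atan2(R₂₃, R₁₃) mod 2π = 5.117375; γ = atan2(R₃₂, −R₃₁) mod 2π = 1.351183
d^2_{1,-1}(β=0.1151) via the finite sum:
c=cos(0.115077/2)=0.998345, s=sin(0.115077/2)=0.057507; N=√[6·1·1·6]=6.000000
The bounds max(0,m−m')=0 and min(l+m,l−m')=1 give 2 terms
  k=0: (−1)^2·6.0000/(2)·0.9983^2·0.0575^2 = +0.009888
  k=1: (−1)^3·6.0000/(6)·0.9983^0·0.0575^4 = -0.000011
d^2_{1,-1}(0.1151) = +0.009888 -0.000011 = +0.009877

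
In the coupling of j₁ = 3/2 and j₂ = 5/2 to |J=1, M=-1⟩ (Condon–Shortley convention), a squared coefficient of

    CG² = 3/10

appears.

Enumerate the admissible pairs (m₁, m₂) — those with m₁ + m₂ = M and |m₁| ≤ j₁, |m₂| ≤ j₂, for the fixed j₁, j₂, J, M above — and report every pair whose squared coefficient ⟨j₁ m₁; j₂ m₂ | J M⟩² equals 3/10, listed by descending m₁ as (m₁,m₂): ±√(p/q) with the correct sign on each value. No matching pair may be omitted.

(1/2,-3/2): −√(3/10)

Admissible pairs with m₁+m₂ = M = -1: (-3/2,1/2), (-1/2,-1/2), (1/2,-3/2), (3/2,-5/2)
  (m₁,m₂)=(3/2,-5/2): CG² = 1/2, CG = +√(1/2)
  (m₁,m₂)=(1/2,-3/2): CG² = 3/10, CG = −√(3/10)   ← matches the target
  (m₁,m₂)=(-1/2,-1/2): CG² = 3/20, CG = +√(3/20)
  (m₁,m₂)=(-3/2,1/2): CG² = 1/20, CG = −√(1/20)
Pairs with CG² = 3/10: (1/2,-3/2): −√(3/10)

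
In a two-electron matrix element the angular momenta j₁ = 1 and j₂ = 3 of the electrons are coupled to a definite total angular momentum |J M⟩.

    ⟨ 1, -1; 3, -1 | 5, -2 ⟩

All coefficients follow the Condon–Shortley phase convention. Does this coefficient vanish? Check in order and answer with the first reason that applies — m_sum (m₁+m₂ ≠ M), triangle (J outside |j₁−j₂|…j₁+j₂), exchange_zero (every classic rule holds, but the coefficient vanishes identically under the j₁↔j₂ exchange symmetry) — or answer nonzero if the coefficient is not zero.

m-sum: m₁+m₂ = -1+(-1) = -2, M = -2  ✓
triangle: need |j₁−j₂| ≤ J ≤ j₁+j₂, i.e. J ∈ [2, 4]; J = 5 is outside ✗ ⇒ coefficient is 0

triangle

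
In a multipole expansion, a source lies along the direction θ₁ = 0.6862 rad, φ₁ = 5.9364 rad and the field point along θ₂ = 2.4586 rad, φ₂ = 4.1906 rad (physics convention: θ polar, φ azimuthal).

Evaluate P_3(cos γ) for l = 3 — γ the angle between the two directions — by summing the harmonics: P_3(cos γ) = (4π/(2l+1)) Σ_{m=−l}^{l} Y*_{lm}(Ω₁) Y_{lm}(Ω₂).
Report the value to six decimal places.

Addition theorem: P_3(cos γ) = (4π/7) Σ_m Y*_{lm}(Ω₁) Y_{lm}(Ω₂), m = −3…3:
  [-3]  conj(Y_{3,-3})(Ω₁) = +0.053690-0.091542i ; Y_{3,-3}(Ω₂) = +0.104880-0.000569i ; Δ = +0.005579-0.009631i
  [-2]  conj(Y_{3,-2})(Ω₁) = +0.244082-0.202919i ; Y_{3,-2}(Ω₂) = +0.158867+0.272879i ; Δ = +0.094149+0.034368i
  [-1]  conj(Y_{3,-1})(Ω₁) = +0.383758-0.138686i ; Y_{3,-1}(Ω₂) = -0.204184+0.355141i ; Δ = -0.029104+0.164606i
  [+0]  conj(Y_{3,0})(Ω₁) = -0.002095-0.000000i ; Y_{3,0}(Ω₂) = -0.002448+0.000000i ; Δ = +0.000005+0.000000i
  [+1]  conj(Y_{3,1})(Ω₁) = -0.383758-0.138686i ; Y_{3,1}(Ω₂) = +0.204184+0.355141i ; Δ = -0.029104-0.164606i
  [+2]  conj(Y_{3,2})(Ω₁) = +0.244082+0.202919i ; Y_{3,2}(Ω₂) = +0.158867-0.272879i ; Δ = +0.094149-0.034368i
  [+3]  conj(Y_{3,3})(Ω₁) = -0.053690-0.091542i ; Y_{3,3}(Ω₂) = -0.104880-0.000569i ; Δ = +0.005579+0.009631i
Accumulated sum +0.141252-0.000000i; after 4π/(2l+1) scaling, +0.253575-0.000000i ⇒ P_3 = 0.253575

0.253575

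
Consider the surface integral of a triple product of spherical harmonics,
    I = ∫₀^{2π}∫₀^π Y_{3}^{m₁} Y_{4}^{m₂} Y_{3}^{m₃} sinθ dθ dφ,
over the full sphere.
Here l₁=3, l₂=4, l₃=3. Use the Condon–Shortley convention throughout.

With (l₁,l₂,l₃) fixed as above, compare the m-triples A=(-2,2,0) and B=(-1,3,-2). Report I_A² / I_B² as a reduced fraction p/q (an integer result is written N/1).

Same 3,4,3: normalisation and zero-m 3j drop out of the ratio.
A: Δ: 4! 2! 4! / 11! → 1/34650; sum: t=3:−1/72 t=4:+1/96 = -1/288; 3j²(3 4 3; -2 2 0) = Δ·Π!·Σ² = 1/462  (sign +1)
B: Δ: 4! 2! 4! / 11! → 1/34650; sum: t=3:−1/144 t=4:+1/288 = -1/288; 3j²(3 4 3; -1 3 -2) = Δ·Π!·Σ² = 1/99  (sign +1)
I_A²/I_B² = (1/462)/(1/99) = 3/14

3/14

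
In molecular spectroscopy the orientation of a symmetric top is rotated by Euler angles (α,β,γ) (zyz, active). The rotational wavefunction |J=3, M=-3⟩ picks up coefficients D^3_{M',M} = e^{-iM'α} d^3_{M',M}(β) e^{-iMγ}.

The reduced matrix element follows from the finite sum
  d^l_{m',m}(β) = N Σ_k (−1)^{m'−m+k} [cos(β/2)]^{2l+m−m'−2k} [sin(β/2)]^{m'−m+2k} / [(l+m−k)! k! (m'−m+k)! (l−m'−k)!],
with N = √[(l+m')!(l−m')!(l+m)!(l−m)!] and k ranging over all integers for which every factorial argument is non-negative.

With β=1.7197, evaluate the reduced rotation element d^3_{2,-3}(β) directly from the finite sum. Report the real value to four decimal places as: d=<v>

d^3_{2,-3}(β=1.7197) via the finite sum:
With c≡cos(β/2)=0.652551 and s≡sin(β/2)=0.757745, N=[120·1·1·720]^{1/2}=293.938769
k: max(0,(-3)−(2))=0 … min(3+(-3),3−(2))=0
  k=0: (−1)^5·293.9388/(120)·0.6526^1·0.7577^5 = -0.399305
d^3_{2,-3}(1.7197) = -0.399305

d=-0.3993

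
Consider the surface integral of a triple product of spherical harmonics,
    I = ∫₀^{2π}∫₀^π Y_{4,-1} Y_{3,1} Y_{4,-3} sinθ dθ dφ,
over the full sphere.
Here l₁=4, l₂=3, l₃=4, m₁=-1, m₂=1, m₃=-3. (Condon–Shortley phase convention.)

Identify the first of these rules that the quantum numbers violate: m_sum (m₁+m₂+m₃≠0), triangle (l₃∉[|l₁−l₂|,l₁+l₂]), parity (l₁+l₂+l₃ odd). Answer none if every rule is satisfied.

Σmᵢ = -3  ✗
l₃∈[|l₁−l₂|,l₁+l₂]=[1,7], have l₃=4
Σlᵢ = 11 ⇒ odd

m_sum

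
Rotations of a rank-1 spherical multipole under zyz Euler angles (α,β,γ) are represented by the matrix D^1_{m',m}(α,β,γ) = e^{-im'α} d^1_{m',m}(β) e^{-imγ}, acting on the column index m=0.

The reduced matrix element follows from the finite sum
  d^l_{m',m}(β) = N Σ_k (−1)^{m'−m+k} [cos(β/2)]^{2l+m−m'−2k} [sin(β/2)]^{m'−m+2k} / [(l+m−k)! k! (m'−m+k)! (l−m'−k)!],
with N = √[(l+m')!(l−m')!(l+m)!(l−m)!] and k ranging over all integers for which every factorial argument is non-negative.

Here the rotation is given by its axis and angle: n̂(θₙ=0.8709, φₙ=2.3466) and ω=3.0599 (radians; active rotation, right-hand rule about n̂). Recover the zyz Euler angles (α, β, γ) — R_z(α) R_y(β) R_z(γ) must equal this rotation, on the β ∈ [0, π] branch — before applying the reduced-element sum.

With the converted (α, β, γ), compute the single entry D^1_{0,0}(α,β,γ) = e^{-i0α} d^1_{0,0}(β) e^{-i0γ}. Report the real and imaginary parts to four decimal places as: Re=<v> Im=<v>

Axis–angle → zyz. n̂ = (sinθₙcosφₙ, sinθₙsinφₙ, cosθₙ) = (-0.535658, +0.546037, +0.644138), ω = 3.0599.
R = I cosω + sinω [n̂]ₓ + (1−cosω) n̂n̂ᵀ gives
  R = [-0.423763, -0.636565, -0.644368; -0.531440, -0.401347, +0.745984; -0.733483, +0.658563, -0.168220]
β = atan2(√(R₁₃²+R₂₃²), R₃₃) = 1.739820; α = atan2(R₂₃, R₁₃) mod 2π = 2.283237; γ = atan2(R₃₂, −R₃₁) mod 2π = 0.731630
Split into d^1_{0,0}(β=1.7398) × two z-phases.
c=cos(1.739820/2)=0.644895, s=sin(1.739820/2)=0.764271; N=√[1·1·1·1]=1.000000
k: max(0,(0)−(0))=0 … min(1+(0),1−(0))=1
  k=0: (−1)^0·1.0000/(1)·0.6449^2·0.7643^0 = +0.415890
  k=1: (−1)^1·1.0000/(1)·0.6449^0·0.7643^2 = -0.584110
d^1_{0,0}(1.7398) = +0.415890 -0.584110 = -0.168220
Phases: e^{-i·(0)·2.2832}=+1.000000+0.000000i, e^{-i·(0)·0.7316}=+1.000000+0.000000i ⇒ D=-0.168220+0.000000i

Re=-0.1682 Im=0.0000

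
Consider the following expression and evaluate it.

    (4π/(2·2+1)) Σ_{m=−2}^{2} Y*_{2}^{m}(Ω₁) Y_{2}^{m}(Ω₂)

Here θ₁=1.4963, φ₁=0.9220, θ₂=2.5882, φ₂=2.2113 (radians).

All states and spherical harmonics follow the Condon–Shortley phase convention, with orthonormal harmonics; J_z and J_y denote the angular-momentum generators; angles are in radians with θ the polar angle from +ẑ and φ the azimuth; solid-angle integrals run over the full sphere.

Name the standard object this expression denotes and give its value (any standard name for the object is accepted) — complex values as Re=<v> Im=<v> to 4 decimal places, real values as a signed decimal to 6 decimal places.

Legendre polynomial (addition theorem), -0.489846

This sum is the spherical-harmonic addition theorem: it equals the Legendre polynomial P_l(cos γ) of the angle γ between the two directions.
Term-by-term m-sum for l=2 (normalisation 4π/5 = 2.513274):
  m=-2: (-0.103646, 0.369887) × (-0.030490, 0.102252) = (-0.034662, -0.021876)  (running Σ = (-0.034662, -0.021876))
  m=-1: (0.034646, 0.045689) × (0.206430, 0.276965) = (-0.005502, 0.019027)  (running Σ = (-0.040164, -0.002849))
  m=0: (-0.310150, -0.000000) × (0.369421, 0.000000) = (-0.114576, -0.000000)  (running Σ = (-0.154740, -0.002849))
  m=1: (-0.034646, 0.045689) × (-0.206430, 0.276965) = (-0.005502, -0.019027)  (running Σ = (-0.160242, -0.021876))
  m=2: (-0.103646, -0.369887) × (-0.030490, -0.102252) = (-0.034662, 0.021876)  (running Σ = (-0.194903, 0.000000))
Σ over m = (-0.194903, 0.000000); ×(4π/5) → (-0.489846, 0.000000). Real part: -0.489846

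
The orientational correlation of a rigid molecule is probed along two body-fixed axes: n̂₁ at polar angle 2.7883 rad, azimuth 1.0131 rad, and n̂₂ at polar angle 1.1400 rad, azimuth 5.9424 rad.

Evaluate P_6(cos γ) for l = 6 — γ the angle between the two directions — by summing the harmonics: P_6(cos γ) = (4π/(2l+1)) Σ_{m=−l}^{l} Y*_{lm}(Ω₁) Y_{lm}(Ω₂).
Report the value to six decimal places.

Term-by-term m-sum for l=6 (normalisation 4π/13 = 0.966644):
  m=-6: Y*=+0.000811-0.000168i  Y=-0.124073+0.241903i  product -0.000060+0.000217i
  m=-5: Y*=-0.002692+0.007304i  Y=-0.057452+0.428995i  product -0.002979-0.001575i
  m=-4: Y*=-0.027219-0.035072i  Y=+0.046039+0.218514i  product +0.006411-0.007562i
  m=-3: Y*=+0.168287-0.017275i  Y=-0.115088-0.188372i  product -0.022622-0.029712i
  m=-2: Y*=-0.183946+0.375601i  Y=-0.237096-0.192347i  product +0.115859-0.053672i
  m=-1: Y*=-0.294674-0.472426i  Y=+0.113736+0.040333i  product -0.014461-0.065617i
  m=+0: Y*=+0.057816-0.000000i  Y=+0.315065+0.000000i  product +0.018216+0.000000i
  m=+1: Y*=+0.294674-0.472426i  Y=-0.113736+0.040333i  product -0.014461+0.065617i
  m=+2: Y*=-0.183946-0.375601i  Y=-0.237096+0.192347i  product +0.115859+0.053672i
  m=+3: Y*=-0.168287-0.017275i  Y=+0.115088-0.188372i  product -0.022622+0.029712i
  m=+4: Y*=-0.027219+0.035072i  Y=+0.046039-0.218514i  product +0.006411+0.007562i
  m=+5: Y*=+0.002692+0.007304i  Y=+0.057452+0.428995i  product -0.002979+0.001575i
  m=+6: Y*=+0.000811+0.000168i  Y=-0.124073-0.241903i  product -0.000060-0.000217i
Total Σ_m = +0.182512+0.000000i. Multiply by 0.966644: +0.176424+0.000000i. P_6(cos γ) = 0.176424

0.176424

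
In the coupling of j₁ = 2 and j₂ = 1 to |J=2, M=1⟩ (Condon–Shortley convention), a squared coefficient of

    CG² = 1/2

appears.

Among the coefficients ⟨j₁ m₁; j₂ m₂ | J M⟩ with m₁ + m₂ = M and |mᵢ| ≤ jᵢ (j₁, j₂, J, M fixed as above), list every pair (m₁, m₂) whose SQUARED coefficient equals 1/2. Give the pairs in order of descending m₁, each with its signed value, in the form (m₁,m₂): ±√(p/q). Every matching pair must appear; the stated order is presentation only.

(0,1): −√(1/2)

Admissible pairs with m₁+m₂ = M = 1: (0,1), (1,0), (2,-1)
  (m₁,m₂)=(2,-1): CG² = 1/3, CG = +√(1/3)
  (m₁,m₂)=(1,0): CG² = 1/6, CG = +√(1/6)
  (m₁,m₂)=(0,1): CG² = 1/2, CG = −√(1/2)   ← matches the target
Pairs with CG² = 1/2: (0,1): −√(1/2)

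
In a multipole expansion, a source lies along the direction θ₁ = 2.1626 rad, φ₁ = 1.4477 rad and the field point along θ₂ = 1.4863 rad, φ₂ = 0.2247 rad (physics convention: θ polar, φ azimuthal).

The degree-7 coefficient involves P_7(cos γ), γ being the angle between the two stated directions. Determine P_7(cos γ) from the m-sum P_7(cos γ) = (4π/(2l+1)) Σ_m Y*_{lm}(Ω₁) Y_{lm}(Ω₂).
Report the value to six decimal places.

-0.288642

Term-by-term m-sum for l=7 (normalisation 4π/15 = 0.837758):
  m=-7: Y*=-0.10292 - 0.08831j  Y=-0.00103 - 0.48768j  product -0.04296 + 0.05029j
  m=-6: Y*=0.25221 - 0.22963j  Y=0.03412 - 0.15074j  product -0.02601 - 0.04585j
  m=-5: Y*=0.25406 + 0.35929j  Y=-0.14146 + 0.29488j  product -0.14189 + 0.02409j
  m=-4: Y*=-0.17898 + 0.09601j  Y=-0.11051 + 0.13892j  product 0.00644 - 0.03547j
  m=-3: Y*=0.08424 + 0.21765j  Y=0.21696 - 0.17334j  product 0.05600 + 0.03262j
  m=-2: Y*=-0.31388 + 0.07887j  Y=0.16796 - 0.08101j  product -0.04633 + 0.03868j
  m=-1: Y*=0.01303 + 0.10535j  Y=-0.25212 + 0.05762j  product -0.00936 - 0.02581j
  m=+0: Y*=-0.33688 + 0.00000j  Y=-0.18897 + 0.00000j  product 0.06366 + 0.00000j
  m=+1: Y*=-0.01303 + 0.10535j  Y=0.25212 + 0.05762j  product -0.00936 + 0.02581j
  m=+2: Y*=-0.31388 - 0.07887j  Y=0.16796 + 0.08101j  product -0.04633 - 0.03868j
  m=+3: Y*=-0.08424 + 0.21765j  Y=-0.21696 - 0.17334j  product 0.05600 - 0.03262j
  m=+4: Y*=-0.17898 - 0.09601j  Y=-0.11051 - 0.13892j  product 0.00644 + 0.03547j
  m=+5: Y*=-0.25406 + 0.35929j  Y=0.14146 + 0.29488j  product -0.14189 - 0.02409j
  m=+6: Y*=0.25221 + 0.22963j  Y=0.03412 + 0.15074j  product -0.02601 + 0.04585j
  m=+7: Y*=0.10292 - 0.08831j  Y=0.00103 - 0.48768j  product -0.04296 - 0.05029j
Total Σ_m = -0.34454 + 0.00000j. Multiply by 0.837758: -0.28864 + 0.00000j. P_7(cos γ) = -0.288642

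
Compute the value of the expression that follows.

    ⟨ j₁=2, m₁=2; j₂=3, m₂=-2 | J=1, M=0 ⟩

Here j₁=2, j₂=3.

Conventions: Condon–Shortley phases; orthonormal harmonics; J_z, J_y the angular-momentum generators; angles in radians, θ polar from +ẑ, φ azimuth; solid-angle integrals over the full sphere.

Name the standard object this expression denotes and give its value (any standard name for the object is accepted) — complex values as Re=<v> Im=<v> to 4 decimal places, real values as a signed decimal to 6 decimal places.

Clebsch–Gordan coefficient, +√(1/7) ≈ +0.377964

This is a Clebsch–Gordan (vector-coupling) coefficient.
triangle: 4!×0!×2!/7! = 48/5040
(j±m)!: 4!×0!×1!×5!×1!×1! = 2880
prefactor² = (2J+1)×Δ×N² = 576/7
  k=0: +1/(0!×4!×0!×1!×0!×1!) = 1/24
Σ = 1/24  ⇒  CG² = 576/7×(1/24)² = 1/7
CG = +√(1/7) = +0.377964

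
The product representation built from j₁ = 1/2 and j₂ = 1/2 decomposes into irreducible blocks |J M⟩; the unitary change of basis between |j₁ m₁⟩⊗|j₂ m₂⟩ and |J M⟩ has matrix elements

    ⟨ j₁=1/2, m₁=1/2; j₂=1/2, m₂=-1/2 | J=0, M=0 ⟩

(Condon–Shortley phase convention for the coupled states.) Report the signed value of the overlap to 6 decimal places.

triangle: 1!×0!×0!/2! = 1/2
(j±m)!: 1!×0!×0!×1!×0!×0! = 1
prefactor² = (2J+1)×Δ×N² = 1/2
  k=0: +1/(0!×1!×0!×0!×0!×0!) = 1
Σ = 1  ⇒  CG² = 1/2×1² = 1/2
CG = +√(1/2) = +0.707107

+0.707107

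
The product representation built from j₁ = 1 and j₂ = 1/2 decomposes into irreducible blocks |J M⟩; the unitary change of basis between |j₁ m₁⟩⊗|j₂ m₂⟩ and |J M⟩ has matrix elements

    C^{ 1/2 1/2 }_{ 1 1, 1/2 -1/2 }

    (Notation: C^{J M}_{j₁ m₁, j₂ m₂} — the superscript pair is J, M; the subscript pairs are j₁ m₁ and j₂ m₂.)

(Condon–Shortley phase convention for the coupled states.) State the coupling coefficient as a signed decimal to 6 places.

triangle: 1!*1!*0!/3! = 1/6
(j±m)!: 2!*0!*0!*1!*1!*0! = 2
prefactor² = (2J+1)*Δ*N² = 2/3
  k=0: +1/(0!*1!*0!*0!*1!*0!) = 1
Σ = 1  ⇒  CG² = 2/3*1² = 2/3
CG = +√(2/3) = +0.816497

+√(2/3) = +0.816497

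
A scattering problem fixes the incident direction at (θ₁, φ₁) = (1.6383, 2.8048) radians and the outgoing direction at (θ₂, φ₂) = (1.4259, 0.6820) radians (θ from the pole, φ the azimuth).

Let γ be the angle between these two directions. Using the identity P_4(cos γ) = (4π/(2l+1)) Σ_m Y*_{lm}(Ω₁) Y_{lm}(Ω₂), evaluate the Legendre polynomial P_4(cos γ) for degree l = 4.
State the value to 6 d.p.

Expand P_4 via completeness: Σ_{m} conj(Y_{4,m}) at Ω₁ times Y_{4,m} at Ω₂ —
  term(m=-4) = -0.11069 + 0.14954j   from Y*(Ω₁)=0.09725 - 0.42760j, Y(Ω₂)=-0.38850 - 0.17052j
  term(m=-3) = -0.01463 - 0.00125j   from Y*(Ω₁)=0.04457 - 0.07103j, Y(Ω₂)=-0.08011 - 0.15570j
  term(m=-2) = -0.04059 - 0.08054j   from Y*(Ω₁)=-0.25198 + 0.20111j, Y(Ω₂)=-0.05744 + 0.27379j
  term(m=-1) = 0.00956 - 0.01552j   from Y*(Ω₁)=-0.08919 + 0.03123j, Y(Ω₂)=-0.14976 + 0.12160j
  term(m=+0) = 0.07660 + 0.00000j   from Y*(Ω₁)=0.30299 + 0.00000j, Y(Ω₂)=0.25280 + 0.00000j
  term(m=+1) = 0.00956 + 0.01552j   from Y*(Ω₁)=0.08919 + 0.03123j, Y(Ω₂)=0.14976 + 0.12160j
  term(m=+2) = -0.04059 + 0.08054j   from Y*(Ω₁)=-0.25198 - 0.20111j, Y(Ω₂)=-0.05744 - 0.27379j
  term(m=+3) = -0.01463 + 0.00125j   from Y*(Ω₁)=-0.04457 - 0.07103j, Y(Ω₂)=0.08011 - 0.15570j
  term(m=+4) = -0.11069 - 0.14954j   from Y*(Ω₁)=0.09725 + 0.42760j, Y(Ω₂)=-0.38850 + 0.17052j
Accumulated sum -0.23610 + 0.00000j; after 4π/(2l+1) scaling, -0.32966 + 0.00000j ⇒ P_4 = -0.329660

-0.329660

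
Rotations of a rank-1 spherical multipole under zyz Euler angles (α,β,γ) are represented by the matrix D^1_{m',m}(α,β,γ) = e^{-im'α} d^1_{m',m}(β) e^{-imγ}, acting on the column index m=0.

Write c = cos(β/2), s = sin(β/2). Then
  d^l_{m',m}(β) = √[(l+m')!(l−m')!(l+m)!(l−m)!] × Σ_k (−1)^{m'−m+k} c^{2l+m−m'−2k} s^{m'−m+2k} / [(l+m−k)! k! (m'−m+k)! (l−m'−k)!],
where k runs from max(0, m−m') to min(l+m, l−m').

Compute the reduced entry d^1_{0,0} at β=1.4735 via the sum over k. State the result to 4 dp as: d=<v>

d^1_{0,0}(β=1.4735) via the finite sum:
With c≡cos(β/2)=0.740656 and s≡sin(β/2)=0.671884, N=[1·1·1·1]^{1/2}=1.000000
The bounds max(0,m−m')=0 and min(l+m,l−m')=1 give 2 terms
  k=0: (−1)^0·1.0000/(1)·0.7407^2·0.6719^0 = +0.548571
  k=1: (−1)^1·1.0000/(1)·0.7407^0·0.6719^2 = -0.451429
d^1_{0,0}(1.4735) = +0.548571 -0.451429 = +0.097143

d=0.0971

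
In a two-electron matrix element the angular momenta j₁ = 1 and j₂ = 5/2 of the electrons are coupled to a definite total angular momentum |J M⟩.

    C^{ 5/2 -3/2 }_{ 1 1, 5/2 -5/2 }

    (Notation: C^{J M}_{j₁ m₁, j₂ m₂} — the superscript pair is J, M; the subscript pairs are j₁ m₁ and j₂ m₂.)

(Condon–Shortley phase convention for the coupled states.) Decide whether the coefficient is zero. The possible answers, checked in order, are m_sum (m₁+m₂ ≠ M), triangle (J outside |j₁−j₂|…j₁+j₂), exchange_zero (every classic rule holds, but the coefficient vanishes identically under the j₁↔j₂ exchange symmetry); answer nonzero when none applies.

m-sum: m₁+m₂ = 1+(-5/2) = -3/2, M = -3/2  ✓
triangle: |j₁−j₂| = 3/2 ≤ J = 5/2 ≤ j₁+j₂ = 7/2  ✓
exchange: j₁≠j₂ or m₁≠m₂ — the exchange symmetry imposes no constraint here
value check: CG = +√(2/7) = +0.534522 ≠ 0

nonzero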